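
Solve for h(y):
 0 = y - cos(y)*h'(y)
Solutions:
 h(y) = C1 + Integral(y/cos(y), y)


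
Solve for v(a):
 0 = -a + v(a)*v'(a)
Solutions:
 v(a) = -sqrt(C1 + a^2)
 v(a) = sqrt(C1 + a^2)


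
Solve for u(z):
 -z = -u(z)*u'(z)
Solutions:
 u(z) = -sqrt(C1 + z^2)
 u(z) = sqrt(C1 + z^2)


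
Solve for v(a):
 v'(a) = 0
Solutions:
 v(a) = C1


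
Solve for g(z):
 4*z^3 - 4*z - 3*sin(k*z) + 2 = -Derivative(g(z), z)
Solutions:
 g(z) = C1 - z^4 + 2*z^2 - 2*z - 3*cos(k*z)/k


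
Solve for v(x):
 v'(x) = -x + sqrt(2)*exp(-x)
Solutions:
 v(x) = C1 - x^2/2 - sqrt(2)*exp(-x)


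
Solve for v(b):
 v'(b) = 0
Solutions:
 v(b) = C1


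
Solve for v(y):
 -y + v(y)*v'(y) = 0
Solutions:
 v(y) = -sqrt(C1 + y^2)
 v(y) = sqrt(C1 + y^2)


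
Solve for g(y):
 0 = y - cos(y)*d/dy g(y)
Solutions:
 g(y) = C1 + Integral(y/cos(y), y)


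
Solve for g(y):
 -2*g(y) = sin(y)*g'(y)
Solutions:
 g(y) = C1*(cos(y) + 1)/(cos(y) - 1)


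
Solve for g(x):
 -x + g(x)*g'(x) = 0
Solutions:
 g(x) = -sqrt(C1 + x^2)
 g(x) = sqrt(C1 + x^2)


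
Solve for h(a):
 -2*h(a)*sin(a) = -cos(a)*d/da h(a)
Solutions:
 h(a) = C1/cos(a)^2


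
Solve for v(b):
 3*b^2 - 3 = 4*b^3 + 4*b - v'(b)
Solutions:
 v(b) = C1 + b^4 - b^3 + 2*b^2 + 3*b


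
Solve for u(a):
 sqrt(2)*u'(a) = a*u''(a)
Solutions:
 u(a) = C1 + C2*a^(1 + sqrt(2))


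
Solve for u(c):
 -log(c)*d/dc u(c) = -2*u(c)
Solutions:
 u(c) = C1*exp(2*li(c))


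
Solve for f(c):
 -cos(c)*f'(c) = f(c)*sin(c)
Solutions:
 f(c) = C1*cos(c)


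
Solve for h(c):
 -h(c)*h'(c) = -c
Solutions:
 h(c) = -sqrt(C1 + c^2)
 h(c) = sqrt(C1 + c^2)


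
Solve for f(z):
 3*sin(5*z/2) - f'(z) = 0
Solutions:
 f(z) = C1 - 6*cos(5*z/2)/5


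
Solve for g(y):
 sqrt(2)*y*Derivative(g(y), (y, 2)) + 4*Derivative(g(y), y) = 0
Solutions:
 g(y) = C1 + C2*y^(1 - 2*sqrt(2))


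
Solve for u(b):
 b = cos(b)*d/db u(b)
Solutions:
 u(b) = C1 + Integral(b/cos(b), b)


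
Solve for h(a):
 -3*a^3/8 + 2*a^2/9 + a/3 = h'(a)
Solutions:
 h(a) = C1 - 3*a^4/32 + 2*a^3/27 + a^2/6


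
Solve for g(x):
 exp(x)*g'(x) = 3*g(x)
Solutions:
 g(x) = C1*exp(-3*exp(-x))


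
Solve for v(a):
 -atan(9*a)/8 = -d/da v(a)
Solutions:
 v(a) = C1 + a*atan(9*a)/8 - log(81*a^2 + 1)/144


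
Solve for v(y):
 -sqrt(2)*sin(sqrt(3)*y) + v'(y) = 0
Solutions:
 v(y) = C1 - sqrt(6)*cos(sqrt(3)*y)/3


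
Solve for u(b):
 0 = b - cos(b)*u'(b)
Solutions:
 u(b) = C1 + Integral(b/cos(b), b)


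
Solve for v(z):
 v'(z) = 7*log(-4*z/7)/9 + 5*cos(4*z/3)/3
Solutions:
 v(z) = C1 + 7*z*log(-z)/9 - 7*z*log(7)/9 - 7*z/9 + 14*z*log(2)/9 + 5*sin(4*z/3)/4


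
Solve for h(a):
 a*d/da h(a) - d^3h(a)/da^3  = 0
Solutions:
 h(a) = C1 + Integral(C2*airyai(a) + C3*airybi(a), a)


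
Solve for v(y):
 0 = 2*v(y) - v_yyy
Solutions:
 v(y) = C3*exp(2^(1/3)*y) + (C1*sin(2^(1/3)*sqrt(3)*y/2) + C2*cos(2^(1/3)*sqrt(3)*y/2))*exp(-2^(1/3)*y/2)


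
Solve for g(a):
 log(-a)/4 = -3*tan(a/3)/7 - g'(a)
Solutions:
 g(a) = C1 - a*log(-a)/4 + a/4 + 9*log(cos(a/3))/7


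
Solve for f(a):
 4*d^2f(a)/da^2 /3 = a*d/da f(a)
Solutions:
 f(a) = C1 + C2*erfi(sqrt(6)*a/4)


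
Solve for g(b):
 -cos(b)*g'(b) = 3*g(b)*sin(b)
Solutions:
 g(b) = C1*cos(b)^3


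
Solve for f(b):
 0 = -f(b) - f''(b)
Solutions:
 f(b) = C1*sin(b) + C2*cos(b)


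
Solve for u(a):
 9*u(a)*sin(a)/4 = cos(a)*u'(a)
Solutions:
 u(a) = C1/cos(a)^(9/4)


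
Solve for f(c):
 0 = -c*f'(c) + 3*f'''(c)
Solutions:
 f(c) = C1 + Integral(C2*airyai(3^(2/3)*c/3) + C3*airybi(3^(2/3)*c/3), c)


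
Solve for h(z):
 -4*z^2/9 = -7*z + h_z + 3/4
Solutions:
 h(z) = C1 - 4*z^3/27 + 7*z^2/2 - 3*z/4


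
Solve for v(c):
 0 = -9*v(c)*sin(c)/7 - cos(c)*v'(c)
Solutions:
 v(c) = C1*cos(c)^(9/7)


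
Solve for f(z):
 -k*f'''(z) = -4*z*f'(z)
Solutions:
 f(z) = C1 + Integral(C2*airyai(2^(2/3)*z*(1/k)^(1/3)) + C3*airybi(2^(2/3)*z*(1/k)^(1/3)), z)


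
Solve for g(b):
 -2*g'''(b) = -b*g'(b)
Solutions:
 g(b) = C1 + Integral(C2*airyai(2^(2/3)*b/2) + C3*airybi(2^(2/3)*b/2), b)


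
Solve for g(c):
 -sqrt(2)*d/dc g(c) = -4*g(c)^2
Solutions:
 g(c) = -1/(C1 + 2*sqrt(2)*c)


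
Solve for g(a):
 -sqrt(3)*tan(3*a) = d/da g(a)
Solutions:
 g(a) = C1 + sqrt(3)*log(cos(3*a))/3


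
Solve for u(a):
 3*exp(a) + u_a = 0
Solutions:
 u(a) = C1 - 3*exp(a)


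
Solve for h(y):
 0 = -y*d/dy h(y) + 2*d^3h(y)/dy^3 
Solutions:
 h(y) = C1 + Integral(C2*airyai(2^(2/3)*y/2) + C3*airybi(2^(2/3)*y/2), y)


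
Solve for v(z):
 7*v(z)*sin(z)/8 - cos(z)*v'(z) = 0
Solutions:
 v(z) = C1/cos(z)^(7/8)


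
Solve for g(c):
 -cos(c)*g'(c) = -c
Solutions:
 g(c) = C1 + Integral(c/cos(c), c)


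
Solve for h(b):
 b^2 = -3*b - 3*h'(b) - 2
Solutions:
 h(b) = C1 - b^3/9 - b^2/2 - 2*b/3


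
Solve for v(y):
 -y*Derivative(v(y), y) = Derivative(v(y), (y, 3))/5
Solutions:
 v(y) = C1 + Integral(C2*airyai(-5^(1/3)*y) + C3*airybi(-5^(1/3)*y), y)


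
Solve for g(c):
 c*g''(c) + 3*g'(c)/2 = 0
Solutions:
 g(c) = C1 + C2/sqrt(c)


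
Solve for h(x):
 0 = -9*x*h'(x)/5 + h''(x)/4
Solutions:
 h(x) = C1 + C2*erfi(3*sqrt(10)*x/5)


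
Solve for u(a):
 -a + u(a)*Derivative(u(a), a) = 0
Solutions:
 u(a) = -sqrt(C1 + a^2)
 u(a) = sqrt(C1 + a^2)


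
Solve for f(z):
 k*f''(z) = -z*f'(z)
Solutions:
 f(z) = C1 + C2*sqrt(k)*erf(sqrt(2)*z*sqrt(1/k)/2)


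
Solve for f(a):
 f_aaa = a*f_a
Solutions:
 f(a) = C1 + Integral(C2*airyai(a) + C3*airybi(a), a)


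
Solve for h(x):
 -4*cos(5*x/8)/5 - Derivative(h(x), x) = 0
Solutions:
 h(x) = C1 - 32*sin(5*x/8)/25


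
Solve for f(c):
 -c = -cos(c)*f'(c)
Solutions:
 f(c) = C1 + Integral(c/cos(c), c)


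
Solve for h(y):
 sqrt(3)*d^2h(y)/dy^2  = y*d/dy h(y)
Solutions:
 h(y) = C1 + C2*erfi(sqrt(2)*3^(3/4)*y/6)


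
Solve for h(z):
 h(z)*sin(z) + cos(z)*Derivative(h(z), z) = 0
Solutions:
 h(z) = C1*cos(z)


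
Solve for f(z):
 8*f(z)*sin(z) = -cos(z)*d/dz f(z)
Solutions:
 f(z) = C1*cos(z)^8


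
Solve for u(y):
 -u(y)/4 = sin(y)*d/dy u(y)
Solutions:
 u(y) = C1*(cos(y) + 1)^(1/8)/(cos(y) - 1)^(1/8)


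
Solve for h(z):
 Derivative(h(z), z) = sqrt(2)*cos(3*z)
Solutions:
 h(z) = C1 + sqrt(2)*sin(3*z)/3


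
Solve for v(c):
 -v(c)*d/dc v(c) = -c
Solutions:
 v(c) = -sqrt(C1 + c^2)
 v(c) = sqrt(C1 + c^2)


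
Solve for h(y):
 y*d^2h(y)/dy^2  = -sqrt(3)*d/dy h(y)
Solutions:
 h(y) = C1 + C2*y^(1 - sqrt(3))


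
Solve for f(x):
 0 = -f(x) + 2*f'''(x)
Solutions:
 f(x) = C3*exp(2^(2/3)*x/2) + (C1*sin(2^(2/3)*sqrt(3)*x/4) + C2*cos(2^(2/3)*sqrt(3)*x/4))*exp(-2^(2/3)*x/4)


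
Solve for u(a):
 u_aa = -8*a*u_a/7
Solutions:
 u(a) = C1 + C2*erf(2*sqrt(7)*a/7)


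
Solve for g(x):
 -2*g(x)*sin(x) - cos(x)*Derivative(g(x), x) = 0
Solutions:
 g(x) = C1*cos(x)^2


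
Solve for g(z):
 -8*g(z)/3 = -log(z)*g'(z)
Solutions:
 g(z) = C1*exp(8*li(z)/3)


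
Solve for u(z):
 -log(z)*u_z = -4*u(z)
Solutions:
 u(z) = C1*exp(4*li(z))


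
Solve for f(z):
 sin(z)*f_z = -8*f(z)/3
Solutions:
 f(z) = C1*(cos(z) + 1)^(4/3)/(cos(z) - 1)^(4/3)


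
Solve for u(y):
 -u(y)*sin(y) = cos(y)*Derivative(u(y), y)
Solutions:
 u(y) = C1*cos(y)


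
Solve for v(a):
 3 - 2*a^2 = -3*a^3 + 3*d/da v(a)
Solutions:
 v(a) = C1 + a^4/4 - 2*a^3/9 + a


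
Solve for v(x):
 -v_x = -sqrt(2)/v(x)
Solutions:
 v(x) = -sqrt(C1 + 2*sqrt(2)*x)
 v(x) = sqrt(C1 + 2*sqrt(2)*x)


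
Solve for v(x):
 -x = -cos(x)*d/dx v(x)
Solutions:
 v(x) = C1 + Integral(x/cos(x), x)


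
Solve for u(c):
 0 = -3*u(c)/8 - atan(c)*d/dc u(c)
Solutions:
 u(c) = C1*exp(-3*Integral(1/atan(c), c)/8)


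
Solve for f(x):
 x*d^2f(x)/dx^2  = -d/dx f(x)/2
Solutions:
 f(x) = C1 + C2*sqrt(x)


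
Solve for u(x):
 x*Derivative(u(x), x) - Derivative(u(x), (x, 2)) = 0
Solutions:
 u(x) = C1 + C2*erfi(sqrt(2)*x/2)


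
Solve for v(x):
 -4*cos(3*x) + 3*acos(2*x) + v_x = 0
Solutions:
 v(x) = C1 - 3*x*acos(2*x) + 3*sqrt(1 - 4*x^2)/2 + 4*sin(3*x)/3


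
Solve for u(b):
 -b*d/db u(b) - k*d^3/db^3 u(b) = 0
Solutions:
 u(b) = C1 + Integral(C2*airyai(b*(-1/k)^(1/3)) + C3*airybi(b*(-1/k)^(1/3)), b)


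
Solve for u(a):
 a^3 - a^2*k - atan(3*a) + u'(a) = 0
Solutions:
 u(a) = C1 - a^4/4 + a^3*k/3 + a*atan(3*a) - log(9*a^2 + 1)/6


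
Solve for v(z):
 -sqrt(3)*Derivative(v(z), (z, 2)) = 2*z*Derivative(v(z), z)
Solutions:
 v(z) = C1 + C2*erf(3^(3/4)*z/3)


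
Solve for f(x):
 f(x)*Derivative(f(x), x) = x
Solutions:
 f(x) = -sqrt(C1 + x^2)
 f(x) = sqrt(C1 + x^2)


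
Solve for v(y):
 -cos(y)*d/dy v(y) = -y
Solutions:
 v(y) = C1 + Integral(y/cos(y), y)


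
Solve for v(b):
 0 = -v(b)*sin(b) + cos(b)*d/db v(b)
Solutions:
 v(b) = C1/cos(b)


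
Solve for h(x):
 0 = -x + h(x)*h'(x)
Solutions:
 h(x) = -sqrt(C1 + x^2)
 h(x) = sqrt(C1 + x^2)


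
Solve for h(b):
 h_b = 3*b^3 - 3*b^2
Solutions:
 h(b) = C1 + 3*b^4/4 - b^3


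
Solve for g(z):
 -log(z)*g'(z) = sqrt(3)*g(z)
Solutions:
 g(z) = C1*exp(-sqrt(3)*li(z))


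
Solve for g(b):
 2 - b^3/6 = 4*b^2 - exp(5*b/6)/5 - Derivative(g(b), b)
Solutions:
 g(b) = C1 + b^4/24 + 4*b^3/3 - 2*b - 6*exp(5*b/6)/25


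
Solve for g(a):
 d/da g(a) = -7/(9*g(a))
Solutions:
 g(a) = -sqrt(C1 - 14*a)/3
 g(a) = sqrt(C1 - 14*a)/3


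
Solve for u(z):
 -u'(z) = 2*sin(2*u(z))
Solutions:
 u(z) = pi - acos((-C1 - exp(8*z))/(C1 - exp(8*z)))/2
 u(z) = acos((-C1 - exp(8*z))/(C1 - exp(8*z)))/2


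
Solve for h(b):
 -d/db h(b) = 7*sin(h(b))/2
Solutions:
 h(b) = -acos((-C1 - exp(7*b))/(C1 - exp(7*b))) + 2*pi
 h(b) = acos((-C1 - exp(7*b))/(C1 - exp(7*b)))


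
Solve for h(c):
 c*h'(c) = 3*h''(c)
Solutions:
 h(c) = C1 + C2*erfi(sqrt(6)*c/6)


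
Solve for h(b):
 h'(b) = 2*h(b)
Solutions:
 h(b) = C1*exp(2*b)


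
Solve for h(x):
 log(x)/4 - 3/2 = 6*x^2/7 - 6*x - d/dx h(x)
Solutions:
 h(x) = C1 + 2*x^3/7 - 3*x^2 - x*log(x)/4 + 7*x/4


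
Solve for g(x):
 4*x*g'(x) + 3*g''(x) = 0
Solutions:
 g(x) = C1 + C2*erf(sqrt(6)*x/3)


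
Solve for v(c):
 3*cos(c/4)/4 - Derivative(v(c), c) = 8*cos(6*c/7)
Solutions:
 v(c) = C1 + 3*sin(c/4) - 28*sin(6*c/7)/3


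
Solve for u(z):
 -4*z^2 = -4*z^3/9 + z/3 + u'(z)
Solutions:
 u(z) = C1 + z^4/9 - 4*z^3/3 - z^2/6


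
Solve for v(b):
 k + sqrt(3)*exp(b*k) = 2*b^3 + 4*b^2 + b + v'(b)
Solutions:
 v(b) = C1 - b^4/2 - 4*b^3/3 - b^2/2 + b*k + sqrt(3)*exp(b*k)/k


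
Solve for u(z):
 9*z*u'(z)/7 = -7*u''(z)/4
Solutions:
 u(z) = C1 + C2*erf(3*sqrt(2)*z/7)


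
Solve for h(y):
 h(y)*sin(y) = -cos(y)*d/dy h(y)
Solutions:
 h(y) = C1*cos(y)


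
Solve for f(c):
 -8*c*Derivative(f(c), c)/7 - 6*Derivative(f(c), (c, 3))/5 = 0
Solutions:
 f(c) = C1 + Integral(C2*airyai(-20^(1/3)*21^(2/3)*c/21) + C3*airybi(-20^(1/3)*21^(2/3)*c/21), c)


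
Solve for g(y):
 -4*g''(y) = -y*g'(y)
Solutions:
 g(y) = C1 + C2*erfi(sqrt(2)*y/4)


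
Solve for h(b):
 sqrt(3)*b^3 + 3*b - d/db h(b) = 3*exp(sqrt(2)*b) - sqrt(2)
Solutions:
 h(b) = C1 + sqrt(3)*b^4/4 + 3*b^2/2 + sqrt(2)*b - 3*sqrt(2)*exp(sqrt(2)*b)/2


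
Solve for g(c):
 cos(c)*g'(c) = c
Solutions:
 g(c) = C1 + Integral(c/cos(c), c)


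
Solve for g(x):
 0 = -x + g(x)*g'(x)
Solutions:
 g(x) = -sqrt(C1 + x^2)
 g(x) = sqrt(C1 + x^2)


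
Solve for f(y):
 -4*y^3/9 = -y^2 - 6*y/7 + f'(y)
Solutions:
 f(y) = C1 - y^4/9 + y^3/3 + 3*y^2/7


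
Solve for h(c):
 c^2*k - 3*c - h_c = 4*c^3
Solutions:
 h(c) = C1 - c^4 + c^3*k/3 - 3*c^2/2


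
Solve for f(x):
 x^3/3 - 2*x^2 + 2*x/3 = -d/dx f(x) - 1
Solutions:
 f(x) = C1 - x^4/12 + 2*x^3/3 - x^2/3 - x


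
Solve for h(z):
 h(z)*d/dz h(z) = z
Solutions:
 h(z) = -sqrt(C1 + z^2)
 h(z) = sqrt(C1 + z^2)


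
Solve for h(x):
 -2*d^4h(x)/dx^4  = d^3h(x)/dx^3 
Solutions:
 h(x) = C1 + C2*x + C3*x^2 + C4*exp(-x/2)


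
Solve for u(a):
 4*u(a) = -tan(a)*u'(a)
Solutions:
 u(a) = C1/sin(a)^4


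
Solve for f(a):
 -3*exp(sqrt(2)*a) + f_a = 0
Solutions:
 f(a) = C1 + 3*sqrt(2)*exp(sqrt(2)*a)/2


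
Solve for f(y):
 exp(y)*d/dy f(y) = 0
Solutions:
 f(y) = C1


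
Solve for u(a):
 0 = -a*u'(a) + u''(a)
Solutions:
 u(a) = C1 + C2*erfi(sqrt(2)*a/2)


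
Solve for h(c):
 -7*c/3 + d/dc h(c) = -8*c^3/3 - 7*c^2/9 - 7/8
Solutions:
 h(c) = C1 - 2*c^4/3 - 7*c^3/27 + 7*c^2/6 - 7*c/8


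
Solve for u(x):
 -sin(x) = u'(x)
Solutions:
 u(x) = C1 + cos(x)


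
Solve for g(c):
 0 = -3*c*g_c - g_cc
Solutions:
 g(c) = C1 + C2*erf(sqrt(6)*c/2)


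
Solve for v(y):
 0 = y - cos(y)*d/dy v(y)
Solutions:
 v(y) = C1 + Integral(y/cos(y), y)


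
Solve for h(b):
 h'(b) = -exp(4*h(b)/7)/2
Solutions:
 h(b) = 7*log(-(1/(C1 + 2*b))^(1/4)) + 7*log(7)/4
 h(b) = 7*log(1/(C1 + 2*b))/4 + 7*log(7)/4
 h(b) = 7*log(-I*(1/(C1 + 2*b))^(1/4)) + 7*log(7)/4
 h(b) = 7*log(I*(1/(C1 + 2*b))^(1/4)) + 7*log(7)/4


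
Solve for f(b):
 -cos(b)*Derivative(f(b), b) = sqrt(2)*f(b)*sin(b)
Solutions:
 f(b) = C1*cos(b)^(sqrt(2))


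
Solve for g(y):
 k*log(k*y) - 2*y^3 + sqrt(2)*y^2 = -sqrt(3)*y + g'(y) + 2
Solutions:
 g(y) = C1 + k*y*log(k*y) - y^4/2 + sqrt(2)*y^3/3 + sqrt(3)*y^2/2 + y*(-k - 2)


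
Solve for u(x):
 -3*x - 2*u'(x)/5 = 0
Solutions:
 u(x) = C1 - 15*x^2/4


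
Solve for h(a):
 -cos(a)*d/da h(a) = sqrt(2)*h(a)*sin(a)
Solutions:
 h(a) = C1*cos(a)^(sqrt(2))


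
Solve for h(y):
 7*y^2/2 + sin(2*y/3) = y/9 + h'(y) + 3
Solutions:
 h(y) = C1 + 7*y^3/6 - y^2/18 - 3*y - 3*cos(2*y/3)/2


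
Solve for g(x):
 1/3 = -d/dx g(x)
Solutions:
 g(x) = C1 - x/3


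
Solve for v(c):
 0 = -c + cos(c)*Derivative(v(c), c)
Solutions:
 v(c) = C1 + Integral(c/cos(c), c)


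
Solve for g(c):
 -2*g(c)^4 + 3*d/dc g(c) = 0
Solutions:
 g(c) = (-1/(C1 + 2*c))^(1/3)
 g(c) = (-1/(C1 + 2*c))^(1/3)*(-1 - sqrt(3)*I)/2
 g(c) = (-1/(C1 + 2*c))^(1/3)*(-1 + sqrt(3)*I)/2


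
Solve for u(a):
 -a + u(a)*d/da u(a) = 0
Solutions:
 u(a) = -sqrt(C1 + a^2)
 u(a) = sqrt(C1 + a^2)


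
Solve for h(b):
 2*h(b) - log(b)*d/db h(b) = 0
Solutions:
 h(b) = C1*exp(2*li(b))


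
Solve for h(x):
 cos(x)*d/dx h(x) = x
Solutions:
 h(x) = C1 + Integral(x/cos(x), x)


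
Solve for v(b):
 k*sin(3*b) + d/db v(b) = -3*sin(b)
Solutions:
 v(b) = C1 + k*cos(3*b)/3 + 3*cos(b)


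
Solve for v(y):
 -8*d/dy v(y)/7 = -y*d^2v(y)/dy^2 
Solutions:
 v(y) = C1 + C2*y^(15/7)


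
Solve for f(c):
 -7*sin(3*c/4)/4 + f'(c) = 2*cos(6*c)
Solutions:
 f(c) = C1 + sin(6*c)/3 - 7*cos(3*c/4)/3


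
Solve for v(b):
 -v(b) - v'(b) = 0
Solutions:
 v(b) = C1*exp(-b)


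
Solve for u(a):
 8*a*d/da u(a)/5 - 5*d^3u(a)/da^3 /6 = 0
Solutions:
 u(a) = C1 + Integral(C2*airyai(2*30^(1/3)*a/5) + C3*airybi(2*30^(1/3)*a/5), a)


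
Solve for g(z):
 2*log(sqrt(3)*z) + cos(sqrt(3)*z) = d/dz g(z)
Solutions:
 g(z) = C1 + 2*z*log(z) - 2*z + z*log(3) + sqrt(3)*sin(sqrt(3)*z)/3


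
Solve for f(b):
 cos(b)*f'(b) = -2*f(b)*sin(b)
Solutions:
 f(b) = C1*cos(b)^2


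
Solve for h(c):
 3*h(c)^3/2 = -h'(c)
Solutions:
 h(c) = -sqrt(-1/(C1 - 3*c))
 h(c) = sqrt(-1/(C1 - 3*c))


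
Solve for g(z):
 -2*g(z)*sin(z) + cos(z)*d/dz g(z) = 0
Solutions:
 g(z) = C1/cos(z)^2


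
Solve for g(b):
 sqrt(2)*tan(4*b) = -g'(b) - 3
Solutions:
 g(b) = C1 - 3*b + sqrt(2)*log(cos(4*b))/4


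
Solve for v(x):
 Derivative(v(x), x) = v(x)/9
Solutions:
 v(x) = C1*exp(x/9)


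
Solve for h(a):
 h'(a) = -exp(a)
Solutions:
 h(a) = C1 - exp(a)


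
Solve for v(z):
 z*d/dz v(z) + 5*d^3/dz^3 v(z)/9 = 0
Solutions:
 v(z) = C1 + Integral(C2*airyai(-15^(2/3)*z/5) + C3*airybi(-15^(2/3)*z/5), z)


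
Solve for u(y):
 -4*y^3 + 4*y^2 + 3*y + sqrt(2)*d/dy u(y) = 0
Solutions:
 u(y) = C1 + sqrt(2)*y^4/2 - 2*sqrt(2)*y^3/3 - 3*sqrt(2)*y^2/4


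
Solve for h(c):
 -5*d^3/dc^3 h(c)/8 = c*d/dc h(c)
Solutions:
 h(c) = C1 + Integral(C2*airyai(-2*5^(2/3)*c/5) + C3*airybi(-2*5^(2/3)*c/5), c)


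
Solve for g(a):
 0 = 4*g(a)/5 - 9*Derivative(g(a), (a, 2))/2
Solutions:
 g(a) = C1*exp(-2*sqrt(10)*a/15) + C2*exp(2*sqrt(10)*a/15)


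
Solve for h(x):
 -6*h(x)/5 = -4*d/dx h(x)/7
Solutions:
 h(x) = C1*exp(21*x/10)


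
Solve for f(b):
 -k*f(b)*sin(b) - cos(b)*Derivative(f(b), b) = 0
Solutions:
 f(b) = C1*exp(k*log(cos(b)))


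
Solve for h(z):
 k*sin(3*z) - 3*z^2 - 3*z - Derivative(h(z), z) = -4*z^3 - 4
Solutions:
 h(z) = C1 - k*cos(3*z)/3 + z^4 - z^3 - 3*z^2/2 + 4*z


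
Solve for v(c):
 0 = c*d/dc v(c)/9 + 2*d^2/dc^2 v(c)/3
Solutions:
 v(c) = C1 + C2*erf(sqrt(3)*c/6)


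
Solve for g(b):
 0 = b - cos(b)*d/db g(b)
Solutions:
 g(b) = C1 + Integral(b/cos(b), b)


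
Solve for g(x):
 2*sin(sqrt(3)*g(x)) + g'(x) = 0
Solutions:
 g(x) = sqrt(3)*(-acos((-exp(2*sqrt(3)*C1) - exp(4*sqrt(3)*x))/(exp(2*sqrt(3)*C1) - exp(4*sqrt(3)*x))) + 2*pi)/3
 g(x) = sqrt(3)*acos((-exp(2*sqrt(3)*C1) - exp(4*sqrt(3)*x))/(exp(2*sqrt(3)*C1) - exp(4*sqrt(3)*x)))/3


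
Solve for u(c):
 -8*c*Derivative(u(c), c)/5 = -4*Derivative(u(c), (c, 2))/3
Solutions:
 u(c) = C1 + C2*erfi(sqrt(15)*c/5)


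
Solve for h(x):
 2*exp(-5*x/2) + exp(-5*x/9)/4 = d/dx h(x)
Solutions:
 h(x) = C1 - 4*exp(-5*x/2)/5 - 9*exp(-5*x/9)/20


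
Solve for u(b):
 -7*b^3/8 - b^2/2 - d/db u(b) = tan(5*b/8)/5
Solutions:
 u(b) = C1 - 7*b^4/32 - b^3/6 + 8*log(cos(5*b/8))/25


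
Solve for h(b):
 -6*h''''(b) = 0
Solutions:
 h(b) = C1 + C2*b + C3*b^2 + C4*b^3


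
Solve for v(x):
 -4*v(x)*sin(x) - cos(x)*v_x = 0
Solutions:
 v(x) = C1*cos(x)^4


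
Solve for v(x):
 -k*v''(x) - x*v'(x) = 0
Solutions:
 v(x) = C1 + C2*sqrt(k)*erf(sqrt(2)*x*sqrt(1/k)/2)


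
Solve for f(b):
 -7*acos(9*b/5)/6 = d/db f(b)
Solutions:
 f(b) = C1 - 7*b*acos(9*b/5)/6 + 7*sqrt(25 - 81*b^2)/54


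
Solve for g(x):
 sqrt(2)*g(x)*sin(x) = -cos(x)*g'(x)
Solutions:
 g(x) = C1*cos(x)^(sqrt(2))


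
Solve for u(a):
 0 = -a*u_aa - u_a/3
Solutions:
 u(a) = C1 + C2*a^(2/3)


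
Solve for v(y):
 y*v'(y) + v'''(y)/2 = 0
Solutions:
 v(y) = C1 + Integral(C2*airyai(-2^(1/3)*y) + C3*airybi(-2^(1/3)*y), y)


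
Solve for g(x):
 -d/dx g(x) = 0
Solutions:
 g(x) = C1


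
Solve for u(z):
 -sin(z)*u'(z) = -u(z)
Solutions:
 u(z) = C1*sqrt(cos(z) - 1)/sqrt(cos(z) + 1)


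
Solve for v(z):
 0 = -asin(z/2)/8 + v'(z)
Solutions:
 v(z) = C1 + z*asin(z/2)/8 + sqrt(4 - z^2)/8


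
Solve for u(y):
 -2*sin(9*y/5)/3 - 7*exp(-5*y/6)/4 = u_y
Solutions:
 u(y) = C1 + 10*cos(9*y/5)/27 + 21*exp(-5*y/6)/10


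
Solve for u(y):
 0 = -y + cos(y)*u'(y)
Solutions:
 u(y) = C1 + Integral(y/cos(y), y)


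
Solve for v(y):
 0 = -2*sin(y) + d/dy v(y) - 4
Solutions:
 v(y) = C1 + 4*y - 2*cos(y)


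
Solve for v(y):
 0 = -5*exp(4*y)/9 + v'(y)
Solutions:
 v(y) = C1 + 5*exp(4*y)/36


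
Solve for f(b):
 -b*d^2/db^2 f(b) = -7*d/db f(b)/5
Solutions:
 f(b) = C1 + C2*b^(12/5)


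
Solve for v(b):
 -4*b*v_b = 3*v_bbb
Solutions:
 v(b) = C1 + Integral(C2*airyai(-6^(2/3)*b/3) + C3*airybi(-6^(2/3)*b/3), b)


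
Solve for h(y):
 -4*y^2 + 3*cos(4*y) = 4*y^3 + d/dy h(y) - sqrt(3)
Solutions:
 h(y) = C1 - y^4 - 4*y^3/3 + sqrt(3)*y + 3*sin(4*y)/4


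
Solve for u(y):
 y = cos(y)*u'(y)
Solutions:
 u(y) = C1 + Integral(y/cos(y), y)


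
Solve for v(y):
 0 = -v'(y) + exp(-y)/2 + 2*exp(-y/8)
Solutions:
 v(y) = C1 - exp(-y)/2 - 16*exp(-y/8)


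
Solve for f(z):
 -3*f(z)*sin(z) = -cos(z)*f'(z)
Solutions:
 f(z) = C1/cos(z)^3


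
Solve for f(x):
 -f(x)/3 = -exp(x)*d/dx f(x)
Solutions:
 f(x) = C1*exp(-exp(-x)/3)


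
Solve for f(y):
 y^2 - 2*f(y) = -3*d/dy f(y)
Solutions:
 f(y) = C1*exp(2*y/3) + y^2/2 + 3*y/2 + 9/4


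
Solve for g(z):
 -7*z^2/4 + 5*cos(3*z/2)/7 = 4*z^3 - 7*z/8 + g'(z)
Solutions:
 g(z) = C1 - z^4 - 7*z^3/12 + 7*z^2/16 + 10*sin(3*z/2)/21


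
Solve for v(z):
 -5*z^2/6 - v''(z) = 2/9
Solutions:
 v(z) = C1 + C2*z - 5*z^4/72 - z^2/9


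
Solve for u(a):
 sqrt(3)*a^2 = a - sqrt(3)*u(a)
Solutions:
 u(a) = a*(-3*a + sqrt(3))/3


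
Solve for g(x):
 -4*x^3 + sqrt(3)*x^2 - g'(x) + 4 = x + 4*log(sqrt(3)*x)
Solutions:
 g(x) = C1 - x^4 + sqrt(3)*x^3/3 - x^2/2 - 4*x*log(x) - x*log(9) + 8*x


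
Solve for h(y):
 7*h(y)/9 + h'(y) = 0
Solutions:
 h(y) = C1*exp(-7*y/9)


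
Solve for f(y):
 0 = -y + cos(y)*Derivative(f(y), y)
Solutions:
 f(y) = C1 + Integral(y/cos(y), y)


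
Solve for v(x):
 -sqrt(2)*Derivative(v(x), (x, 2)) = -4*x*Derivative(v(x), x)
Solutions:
 v(x) = C1 + C2*erfi(2^(1/4)*x)


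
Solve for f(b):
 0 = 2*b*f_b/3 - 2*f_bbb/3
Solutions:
 f(b) = C1 + Integral(C2*airyai(b) + C3*airybi(b), b)


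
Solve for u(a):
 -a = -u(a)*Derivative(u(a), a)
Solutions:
 u(a) = -sqrt(C1 + a^2)
 u(a) = sqrt(C1 + a^2)


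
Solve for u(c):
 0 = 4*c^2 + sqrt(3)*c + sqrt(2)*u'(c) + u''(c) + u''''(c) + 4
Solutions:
 u(c) = C1 + C2*exp(2^(1/6)*3^(1/3)*c*(-2*3^(1/3)/(9 + sqrt(87))^(1/3) + 2^(2/3)*(9 + sqrt(87))^(1/3))/12)*sin(6^(1/6)*c*(6/(9 + sqrt(87))^(1/3) + 6^(2/3)*(9 + sqrt(87))^(1/3))/12) + C3*exp(2^(1/6)*3^(1/3)*c*(-2*3^(1/3)/(9 + sqrt(87))^(1/3) + 2^(2/3)*(9 + sqrt(87))^(1/3))/12)*cos(6^(1/6)*c*(6/(9 + sqrt(87))^(1/3) + 6^(2/3)*(9 + sqrt(87))^(1/3))/12) + C4*exp(-2^(1/6)*3^(1/3)*c*(-2*3^(1/3)/(9 + sqrt(87))^(1/3) + 2^(2/3)*(9 + sqrt(87))^(1/3))/6) - 2*sqrt(2)*c^3/3 - sqrt(6)*c^2/4 + 2*c^2 - 4*sqrt(2)*c + sqrt(3)*c/2


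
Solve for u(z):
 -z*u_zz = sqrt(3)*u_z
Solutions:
 u(z) = C1 + C2*z^(1 - sqrt(3))


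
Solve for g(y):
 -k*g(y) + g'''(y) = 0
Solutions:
 g(y) = C1*exp(k^(1/3)*y) + C2*exp(k^(1/3)*y*(-1 + sqrt(3)*I)/2) + C3*exp(-k^(1/3)*y*(1 + sqrt(3)*I)/2)


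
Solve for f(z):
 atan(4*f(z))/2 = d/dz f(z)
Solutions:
 Integral(1/atan(4*_y), (_y, f(z))) = C1 + z/2


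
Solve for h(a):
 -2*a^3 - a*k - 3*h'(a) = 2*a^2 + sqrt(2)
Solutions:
 h(a) = C1 - a^4/6 - 2*a^3/9 - a^2*k/6 - sqrt(2)*a/3


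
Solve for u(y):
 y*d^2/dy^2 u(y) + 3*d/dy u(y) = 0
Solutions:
 u(y) = C1 + C2/y^2


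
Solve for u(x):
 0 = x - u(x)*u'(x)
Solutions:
 u(x) = -sqrt(C1 + x^2)
 u(x) = sqrt(C1 + x^2)


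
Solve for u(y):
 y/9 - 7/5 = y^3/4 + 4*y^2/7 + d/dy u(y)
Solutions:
 u(y) = C1 - y^4/16 - 4*y^3/21 + y^2/18 - 7*y/5


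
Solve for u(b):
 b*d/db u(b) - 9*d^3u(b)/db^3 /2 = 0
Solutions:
 u(b) = C1 + Integral(C2*airyai(6^(1/3)*b/3) + C3*airybi(6^(1/3)*b/3), b)


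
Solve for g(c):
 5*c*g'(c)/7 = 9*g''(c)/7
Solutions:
 g(c) = C1 + C2*erfi(sqrt(10)*c/6)


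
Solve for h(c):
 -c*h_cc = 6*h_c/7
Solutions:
 h(c) = C1 + C2*c^(1/7)


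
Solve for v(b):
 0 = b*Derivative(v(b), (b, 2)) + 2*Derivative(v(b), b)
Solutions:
 v(b) = C1 + C2/b


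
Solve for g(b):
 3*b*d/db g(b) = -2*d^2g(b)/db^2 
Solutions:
 g(b) = C1 + C2*erf(sqrt(3)*b/2)


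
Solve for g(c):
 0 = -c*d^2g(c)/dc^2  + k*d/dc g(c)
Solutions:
 g(c) = C1 + c^(re(k) + 1)*(C2*sin(log(c)*Abs(im(k))) + C3*cos(log(c)*im(k)))


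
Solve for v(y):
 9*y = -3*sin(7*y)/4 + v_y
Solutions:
 v(y) = C1 + 9*y^2/2 - 3*cos(7*y)/28


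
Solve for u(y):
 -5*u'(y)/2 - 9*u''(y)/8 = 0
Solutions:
 u(y) = C1 + C2*exp(-20*y/9)


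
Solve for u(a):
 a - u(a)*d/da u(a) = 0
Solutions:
 u(a) = -sqrt(C1 + a^2)
 u(a) = sqrt(C1 + a^2)


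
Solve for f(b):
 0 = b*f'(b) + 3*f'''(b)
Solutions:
 f(b) = C1 + Integral(C2*airyai(-3^(2/3)*b/3) + C3*airybi(-3^(2/3)*b/3), b)


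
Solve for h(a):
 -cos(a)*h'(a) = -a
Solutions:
 h(a) = C1 + Integral(a/cos(a), a)


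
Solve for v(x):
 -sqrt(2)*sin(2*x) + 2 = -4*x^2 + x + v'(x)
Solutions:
 v(x) = C1 + 4*x^3/3 - x^2/2 + 2*x + sqrt(2)*cos(2*x)/2


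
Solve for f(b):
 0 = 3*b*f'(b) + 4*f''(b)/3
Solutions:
 f(b) = C1 + C2*erf(3*sqrt(2)*b/4)


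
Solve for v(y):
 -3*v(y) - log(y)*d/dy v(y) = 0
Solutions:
 v(y) = C1*exp(-3*li(y))


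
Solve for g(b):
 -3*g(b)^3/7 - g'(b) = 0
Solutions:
 g(b) = -sqrt(14)*sqrt(-1/(C1 - 3*b))/2
 g(b) = sqrt(14)*sqrt(-1/(C1 - 3*b))/2


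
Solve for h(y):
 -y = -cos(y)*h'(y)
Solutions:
 h(y) = C1 + Integral(y/cos(y), y)


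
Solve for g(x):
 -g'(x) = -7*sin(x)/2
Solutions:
 g(x) = C1 - 7*cos(x)/2


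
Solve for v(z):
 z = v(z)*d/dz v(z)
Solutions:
 v(z) = -sqrt(C1 + z^2)
 v(z) = sqrt(C1 + z^2)


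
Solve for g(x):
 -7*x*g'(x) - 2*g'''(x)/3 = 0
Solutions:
 g(x) = C1 + Integral(C2*airyai(-2^(2/3)*21^(1/3)*x/2) + C3*airybi(-2^(2/3)*21^(1/3)*x/2), x)


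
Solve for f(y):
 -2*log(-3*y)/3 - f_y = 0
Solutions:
 f(y) = C1 - 2*y*log(-y)/3 + 2*y*(1 - log(3))/3


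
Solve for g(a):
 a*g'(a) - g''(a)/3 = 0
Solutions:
 g(a) = C1 + C2*erfi(sqrt(6)*a/2)


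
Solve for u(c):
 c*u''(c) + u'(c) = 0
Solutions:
 u(c) = C1 + C2*log(c)


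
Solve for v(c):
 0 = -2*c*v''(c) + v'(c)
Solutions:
 v(c) = C1 + C2*c^(3/2)


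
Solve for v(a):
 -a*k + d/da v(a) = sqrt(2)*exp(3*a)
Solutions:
 v(a) = C1 + a^2*k/2 + sqrt(2)*exp(3*a)/3


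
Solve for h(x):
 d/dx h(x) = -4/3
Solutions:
 h(x) = C1 - 4*x/3


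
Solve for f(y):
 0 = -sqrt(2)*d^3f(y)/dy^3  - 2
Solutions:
 f(y) = C1 + C2*y + C3*y^2 - sqrt(2)*y^3/6


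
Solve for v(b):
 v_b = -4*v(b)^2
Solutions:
 v(b) = 1/(C1 + 4*b)


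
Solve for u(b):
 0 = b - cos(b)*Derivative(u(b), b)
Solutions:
 u(b) = C1 + Integral(b/cos(b), b)


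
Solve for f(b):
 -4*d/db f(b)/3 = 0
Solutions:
 f(b) = C1


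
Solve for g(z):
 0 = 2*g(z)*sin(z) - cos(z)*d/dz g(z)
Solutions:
 g(z) = C1/cos(z)^2


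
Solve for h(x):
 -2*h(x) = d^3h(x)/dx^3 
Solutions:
 h(x) = C3*exp(-2^(1/3)*x) + (C1*sin(2^(1/3)*sqrt(3)*x/2) + C2*cos(2^(1/3)*sqrt(3)*x/2))*exp(2^(1/3)*x/2)


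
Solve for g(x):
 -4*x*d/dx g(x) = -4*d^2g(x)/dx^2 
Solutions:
 g(x) = C1 + C2*erfi(sqrt(2)*x/2)


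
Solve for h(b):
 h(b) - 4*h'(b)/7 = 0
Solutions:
 h(b) = C1*exp(7*b/4)


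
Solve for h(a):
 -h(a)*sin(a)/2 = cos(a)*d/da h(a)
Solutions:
 h(a) = C1*sqrt(cos(a))


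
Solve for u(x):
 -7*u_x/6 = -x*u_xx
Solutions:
 u(x) = C1 + C2*x^(13/6)


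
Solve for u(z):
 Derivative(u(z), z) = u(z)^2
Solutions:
 u(z) = -1/(C1 + z)


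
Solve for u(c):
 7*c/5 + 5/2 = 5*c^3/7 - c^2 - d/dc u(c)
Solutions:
 u(c) = C1 + 5*c^4/28 - c^3/3 - 7*c^2/10 - 5*c/2


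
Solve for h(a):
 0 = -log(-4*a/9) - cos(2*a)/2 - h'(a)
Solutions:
 h(a) = C1 - a*log(-a) - 2*a*log(2) + a + 2*a*log(3) - sin(2*a)/4


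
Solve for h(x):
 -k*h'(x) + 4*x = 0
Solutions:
 h(x) = C1 + 2*x^2/k


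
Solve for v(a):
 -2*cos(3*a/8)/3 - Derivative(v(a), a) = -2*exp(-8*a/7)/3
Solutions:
 v(a) = C1 - 16*sin(3*a/8)/9 - 7*exp(-8*a/7)/12


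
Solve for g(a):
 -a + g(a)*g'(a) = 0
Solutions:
 g(a) = -sqrt(C1 + a^2)
 g(a) = sqrt(C1 + a^2)


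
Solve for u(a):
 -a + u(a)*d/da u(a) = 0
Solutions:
 u(a) = -sqrt(C1 + a^2)
 u(a) = sqrt(C1 + a^2)


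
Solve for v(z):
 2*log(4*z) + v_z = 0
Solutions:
 v(z) = C1 - 2*z*log(z) - z*log(16) + 2*z


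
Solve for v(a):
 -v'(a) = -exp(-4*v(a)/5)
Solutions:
 v(a) = 5*log(-I*(C1 + 4*a/5)^(1/4))
 v(a) = 5*log(I*(C1 + 4*a/5)^(1/4))
 v(a) = 5*log(-(C1 + 4*a/5)^(1/4))
 v(a) = 5*log(C1 + 4*a/5)/4


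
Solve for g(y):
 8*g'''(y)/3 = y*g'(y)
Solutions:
 g(y) = C1 + Integral(C2*airyai(3^(1/3)*y/2) + C3*airybi(3^(1/3)*y/2), y)


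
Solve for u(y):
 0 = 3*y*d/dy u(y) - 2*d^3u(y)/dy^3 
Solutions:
 u(y) = C1 + Integral(C2*airyai(2^(2/3)*3^(1/3)*y/2) + C3*airybi(2^(2/3)*3^(1/3)*y/2), y)


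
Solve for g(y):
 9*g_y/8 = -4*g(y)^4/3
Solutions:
 g(y) = 3^(2/3)*(1/(C1 + 32*y))^(1/3)
 g(y) = (-3^(2/3) - 3*3^(1/6)*I)*(1/(C1 + 32*y))^(1/3)/2
 g(y) = (-3^(2/3) + 3*3^(1/6)*I)*(1/(C1 + 32*y))^(1/3)/2


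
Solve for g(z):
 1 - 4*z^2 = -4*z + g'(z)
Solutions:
 g(z) = C1 - 4*z^3/3 + 2*z^2 + z


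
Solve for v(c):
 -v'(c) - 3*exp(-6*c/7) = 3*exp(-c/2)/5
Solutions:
 v(c) = C1 + 6*exp(-c/2)/5 + 7*exp(-6*c/7)/2


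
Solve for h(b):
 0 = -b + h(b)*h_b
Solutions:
 h(b) = -sqrt(C1 + b^2)
 h(b) = sqrt(C1 + b^2)


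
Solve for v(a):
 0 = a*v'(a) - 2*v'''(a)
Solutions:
 v(a) = C1 + Integral(C2*airyai(2^(2/3)*a/2) + C3*airybi(2^(2/3)*a/2), a)


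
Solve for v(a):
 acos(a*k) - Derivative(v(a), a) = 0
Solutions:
 v(a) = C1 + Piecewise((a*acos(a*k) - sqrt(-a^2*k^2 + 1)/k, Ne(k, 0)), (pi*a/2, True))


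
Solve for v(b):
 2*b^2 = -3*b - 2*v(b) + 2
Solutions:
 v(b) = -b^2 - 3*b/2 + 1


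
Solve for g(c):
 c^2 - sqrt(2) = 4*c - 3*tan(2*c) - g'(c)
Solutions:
 g(c) = C1 - c^3/3 + 2*c^2 + sqrt(2)*c + 3*log(cos(2*c))/2


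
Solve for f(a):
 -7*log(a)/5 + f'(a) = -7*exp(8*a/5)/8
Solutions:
 f(a) = C1 + 7*a*log(a)/5 - 7*a/5 - 35*exp(8*a/5)/64


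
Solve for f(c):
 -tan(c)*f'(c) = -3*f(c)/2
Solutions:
 f(c) = C1*sin(c)^(3/2)


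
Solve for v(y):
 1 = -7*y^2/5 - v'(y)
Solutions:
 v(y) = C1 - 7*y^3/15 - y


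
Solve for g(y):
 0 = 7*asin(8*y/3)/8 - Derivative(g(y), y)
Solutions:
 g(y) = C1 + 7*y*asin(8*y/3)/8 + 7*sqrt(9 - 64*y^2)/64


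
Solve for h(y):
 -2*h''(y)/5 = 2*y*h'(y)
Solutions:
 h(y) = C1 + C2*erf(sqrt(10)*y/2)


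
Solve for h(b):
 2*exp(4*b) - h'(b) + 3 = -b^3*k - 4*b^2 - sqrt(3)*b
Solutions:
 h(b) = C1 + b^4*k/4 + 4*b^3/3 + sqrt(3)*b^2/2 + 3*b + exp(4*b)/2


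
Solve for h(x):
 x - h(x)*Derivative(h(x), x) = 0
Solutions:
 h(x) = -sqrt(C1 + x^2)
 h(x) = sqrt(C1 + x^2)


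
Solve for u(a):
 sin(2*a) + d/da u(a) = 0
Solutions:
 u(a) = C1 + cos(2*a)/2


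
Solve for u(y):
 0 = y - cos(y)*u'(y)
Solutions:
 u(y) = C1 + Integral(y/cos(y), y)


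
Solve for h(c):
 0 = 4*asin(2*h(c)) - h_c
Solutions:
 Integral(1/asin(2*_y), (_y, h(c))) = C1 + 4*c


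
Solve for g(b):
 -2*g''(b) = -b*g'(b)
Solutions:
 g(b) = C1 + C2*erfi(b/2)


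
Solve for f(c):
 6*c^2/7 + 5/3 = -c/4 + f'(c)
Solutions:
 f(c) = C1 + 2*c^3/7 + c^2/8 + 5*c/3


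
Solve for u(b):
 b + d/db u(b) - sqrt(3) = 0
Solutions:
 u(b) = C1 - b^2/2 + sqrt(3)*b


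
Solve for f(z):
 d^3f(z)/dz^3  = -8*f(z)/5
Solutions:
 f(z) = C3*exp(-2*5^(2/3)*z/5) + (C1*sin(sqrt(3)*5^(2/3)*z/5) + C2*cos(sqrt(3)*5^(2/3)*z/5))*exp(5^(2/3)*z/5)


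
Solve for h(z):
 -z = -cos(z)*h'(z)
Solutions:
 h(z) = C1 + Integral(z/cos(z), z)


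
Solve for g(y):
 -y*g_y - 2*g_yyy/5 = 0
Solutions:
 g(y) = C1 + Integral(C2*airyai(-2^(2/3)*5^(1/3)*y/2) + C3*airybi(-2^(2/3)*5^(1/3)*y/2), y)


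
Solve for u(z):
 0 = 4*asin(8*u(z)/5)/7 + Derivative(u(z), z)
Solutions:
 Integral(1/asin(8*_y/5), (_y, u(z))) = C1 - 4*z/7


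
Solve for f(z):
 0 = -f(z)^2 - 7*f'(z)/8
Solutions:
 f(z) = 7/(C1 + 8*z)


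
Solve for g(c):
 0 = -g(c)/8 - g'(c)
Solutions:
 g(c) = C1*exp(-c/8)


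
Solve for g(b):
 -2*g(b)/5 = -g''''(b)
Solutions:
 g(b) = C1*exp(-2^(1/4)*5^(3/4)*b/5) + C2*exp(2^(1/4)*5^(3/4)*b/5) + C3*sin(2^(1/4)*5^(3/4)*b/5) + C4*cos(2^(1/4)*5^(3/4)*b/5)


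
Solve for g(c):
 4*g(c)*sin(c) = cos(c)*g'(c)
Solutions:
 g(c) = C1/cos(c)^4


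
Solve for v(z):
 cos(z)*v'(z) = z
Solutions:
 v(z) = C1 + Integral(z/cos(z), z)


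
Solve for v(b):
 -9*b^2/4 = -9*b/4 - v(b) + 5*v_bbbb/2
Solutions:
 v(b) = C1*exp(-2^(1/4)*5^(3/4)*b/5) + C2*exp(2^(1/4)*5^(3/4)*b/5) + C3*sin(2^(1/4)*5^(3/4)*b/5) + C4*cos(2^(1/4)*5^(3/4)*b/5) + 9*b^2/4 - 9*b/4


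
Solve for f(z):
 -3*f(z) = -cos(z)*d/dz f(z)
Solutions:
 f(z) = C1*(sin(z) + 1)^(3/2)/(sin(z) - 1)^(3/2)


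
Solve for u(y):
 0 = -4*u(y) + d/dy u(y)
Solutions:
 u(y) = C1*exp(4*y)


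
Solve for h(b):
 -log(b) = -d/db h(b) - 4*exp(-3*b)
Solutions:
 h(b) = C1 + b*log(b) - b + 4*exp(-3*b)/3


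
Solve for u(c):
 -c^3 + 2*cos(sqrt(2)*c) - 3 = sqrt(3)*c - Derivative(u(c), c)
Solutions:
 u(c) = C1 + c^4/4 + sqrt(3)*c^2/2 + 3*c - sqrt(2)*sin(sqrt(2)*c)


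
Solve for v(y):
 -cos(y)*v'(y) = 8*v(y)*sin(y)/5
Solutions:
 v(y) = C1*cos(y)^(8/5)


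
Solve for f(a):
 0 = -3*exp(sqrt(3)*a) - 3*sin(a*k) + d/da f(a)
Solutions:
 f(a) = C1 + sqrt(3)*exp(sqrt(3)*a) - 3*cos(a*k)/k


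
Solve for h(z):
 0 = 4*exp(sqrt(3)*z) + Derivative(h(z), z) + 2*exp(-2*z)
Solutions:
 h(z) = C1 - 4*sqrt(3)*exp(sqrt(3)*z)/3 + exp(-2*z)


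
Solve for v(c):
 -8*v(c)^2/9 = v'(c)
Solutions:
 v(c) = 9/(C1 + 8*c)


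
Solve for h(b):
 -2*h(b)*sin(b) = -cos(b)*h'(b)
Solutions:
 h(b) = C1/cos(b)^2


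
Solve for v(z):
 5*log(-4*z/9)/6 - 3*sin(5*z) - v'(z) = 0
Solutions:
 v(z) = C1 + 5*z*log(-z)/6 - 5*z*log(3)/3 - 5*z/6 + 5*z*log(2)/3 + 3*cos(5*z)/5


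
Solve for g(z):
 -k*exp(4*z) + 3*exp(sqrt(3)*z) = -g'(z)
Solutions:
 g(z) = C1 + k*exp(4*z)/4 - sqrt(3)*exp(sqrt(3)*z)


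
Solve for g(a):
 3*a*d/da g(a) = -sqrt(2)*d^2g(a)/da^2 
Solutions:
 g(a) = C1 + C2*erf(2^(1/4)*sqrt(3)*a/2)


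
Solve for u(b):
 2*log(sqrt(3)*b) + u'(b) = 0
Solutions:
 u(b) = C1 - 2*b*log(b) - b*log(3) + 2*b


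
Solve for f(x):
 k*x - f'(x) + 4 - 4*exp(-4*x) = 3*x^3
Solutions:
 f(x) = C1 + k*x^2/2 - 3*x^4/4 + 4*x + exp(-4*x)


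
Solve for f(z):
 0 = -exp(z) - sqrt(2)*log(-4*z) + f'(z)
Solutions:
 f(z) = C1 + sqrt(2)*z*log(-z) + sqrt(2)*z*(-1 + 2*log(2)) + exp(z)


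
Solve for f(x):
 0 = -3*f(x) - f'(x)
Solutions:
 f(x) = C1*exp(-3*x)


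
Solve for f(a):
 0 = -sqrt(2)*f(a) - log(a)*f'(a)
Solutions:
 f(a) = C1*exp(-sqrt(2)*li(a))


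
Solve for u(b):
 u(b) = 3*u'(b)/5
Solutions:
 u(b) = C1*exp(5*b/3)


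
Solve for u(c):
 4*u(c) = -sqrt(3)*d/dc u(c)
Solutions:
 u(c) = C1*exp(-4*sqrt(3)*c/3)


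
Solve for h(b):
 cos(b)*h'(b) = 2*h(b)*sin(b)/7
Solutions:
 h(b) = C1/cos(b)^(2/7)


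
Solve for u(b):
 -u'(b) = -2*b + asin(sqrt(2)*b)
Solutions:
 u(b) = C1 + b^2 - b*asin(sqrt(2)*b) - sqrt(2)*sqrt(1 - 2*b^2)/2


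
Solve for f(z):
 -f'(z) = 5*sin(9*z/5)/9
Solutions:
 f(z) = C1 + 25*cos(9*z/5)/81


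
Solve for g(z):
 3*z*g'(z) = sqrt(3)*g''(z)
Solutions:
 g(z) = C1 + C2*erfi(sqrt(2)*3^(1/4)*z/2)


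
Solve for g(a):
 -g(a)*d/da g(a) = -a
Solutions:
 g(a) = -sqrt(C1 + a^2)
 g(a) = sqrt(C1 + a^2)


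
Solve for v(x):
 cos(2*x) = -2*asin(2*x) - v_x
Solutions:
 v(x) = C1 - 2*x*asin(2*x) - sqrt(1 - 4*x^2) - sin(2*x)/2


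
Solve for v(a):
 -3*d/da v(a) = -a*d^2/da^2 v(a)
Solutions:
 v(a) = C1 + C2*a^4


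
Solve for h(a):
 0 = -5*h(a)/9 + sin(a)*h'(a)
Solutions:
 h(a) = C1*(cos(a) - 1)^(5/18)/(cos(a) + 1)^(5/18)


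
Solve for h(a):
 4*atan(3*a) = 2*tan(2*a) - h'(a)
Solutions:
 h(a) = C1 - 4*a*atan(3*a) + 2*log(9*a^2 + 1)/3 - log(cos(2*a))


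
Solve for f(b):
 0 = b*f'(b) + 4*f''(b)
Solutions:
 f(b) = C1 + C2*erf(sqrt(2)*b/4)


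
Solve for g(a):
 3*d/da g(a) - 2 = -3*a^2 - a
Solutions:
 g(a) = C1 - a^3/3 - a^2/6 + 2*a/3


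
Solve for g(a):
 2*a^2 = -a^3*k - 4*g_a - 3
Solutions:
 g(a) = C1 - a^4*k/16 - a^3/6 - 3*a/4


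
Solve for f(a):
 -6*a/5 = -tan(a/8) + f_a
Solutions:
 f(a) = C1 - 3*a^2/5 - 8*log(cos(a/8))


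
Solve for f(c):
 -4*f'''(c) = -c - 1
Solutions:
 f(c) = C1 + C2*c + C3*c^2 + c^4/96 + c^3/24


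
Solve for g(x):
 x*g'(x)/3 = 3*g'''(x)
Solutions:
 g(x) = C1 + Integral(C2*airyai(3^(1/3)*x/3) + C3*airybi(3^(1/3)*x/3), x)


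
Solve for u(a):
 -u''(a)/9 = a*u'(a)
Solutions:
 u(a) = C1 + C2*erf(3*sqrt(2)*a/2)


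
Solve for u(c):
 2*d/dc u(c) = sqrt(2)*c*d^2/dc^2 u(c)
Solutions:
 u(c) = C1 + C2*c^(1 + sqrt(2))


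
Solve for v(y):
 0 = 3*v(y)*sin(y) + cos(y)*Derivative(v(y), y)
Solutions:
 v(y) = C1*cos(y)^3


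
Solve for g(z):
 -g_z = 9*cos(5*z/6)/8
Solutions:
 g(z) = C1 - 27*sin(5*z/6)/20


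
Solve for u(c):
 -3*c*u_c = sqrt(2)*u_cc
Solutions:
 u(c) = C1 + C2*erf(2^(1/4)*sqrt(3)*c/2)


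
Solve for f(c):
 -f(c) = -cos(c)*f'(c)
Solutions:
 f(c) = C1*sqrt(sin(c) + 1)/sqrt(sin(c) - 1)


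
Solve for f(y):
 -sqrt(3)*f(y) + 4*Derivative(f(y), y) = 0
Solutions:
 f(y) = C1*exp(sqrt(3)*y/4)


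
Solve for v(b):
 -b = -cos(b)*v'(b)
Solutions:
 v(b) = C1 + Integral(b/cos(b), b)


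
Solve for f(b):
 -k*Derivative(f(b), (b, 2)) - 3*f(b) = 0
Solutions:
 f(b) = C1*exp(-sqrt(3)*b*sqrt(-1/k)) + C2*exp(sqrt(3)*b*sqrt(-1/k))


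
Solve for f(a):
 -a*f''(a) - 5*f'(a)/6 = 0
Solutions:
 f(a) = C1 + C2*a^(1/6)


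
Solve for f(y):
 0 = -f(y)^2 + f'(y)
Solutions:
 f(y) = -1/(C1 + y)


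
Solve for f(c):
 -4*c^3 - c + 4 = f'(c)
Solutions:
 f(c) = C1 - c^4 - c^2/2 + 4*c


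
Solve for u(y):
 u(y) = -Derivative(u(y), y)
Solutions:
 u(y) = C1*exp(-y)


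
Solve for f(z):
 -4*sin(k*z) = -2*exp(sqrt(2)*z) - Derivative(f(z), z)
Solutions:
 f(z) = C1 - sqrt(2)*exp(sqrt(2)*z) - 4*cos(k*z)/k


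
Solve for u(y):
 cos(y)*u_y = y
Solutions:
 u(y) = C1 + Integral(y/cos(y), y)


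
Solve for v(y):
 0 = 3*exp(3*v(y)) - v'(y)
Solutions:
 v(y) = log(-1/(C1 + 9*y))/3
 v(y) = log((-1/(C1 + 3*y))^(1/3)*(-3^(2/3) - 3*3^(1/6)*I)/6)
 v(y) = log((-1/(C1 + 3*y))^(1/3)*(-3^(2/3) + 3*3^(1/6)*I)/6)


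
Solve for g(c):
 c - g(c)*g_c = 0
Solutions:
 g(c) = -sqrt(C1 + c^2)
 g(c) = sqrt(C1 + c^2)


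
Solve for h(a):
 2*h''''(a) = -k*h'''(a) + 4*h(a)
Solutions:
 h(a) = C1*exp(a*(-3*k - sqrt(3)*sqrt(3*k^2 + 8*6^(1/3)*(-9*k^2 + sqrt(3)*sqrt(27*k^4 + 8192))^(1/3) - 128*6^(2/3)/(-9*k^2 + sqrt(3)*sqrt(27*k^4 + 8192))^(1/3)) + sqrt(6)*sqrt(3*sqrt(3)*k^3/sqrt(3*k^2 + 8*6^(1/3)*(-9*k^2 + sqrt(3)*sqrt(27*k^4 + 8192))^(1/3) - 128*6^(2/3)/(-9*k^2 + sqrt(3)*sqrt(27*k^4 + 8192))^(1/3)) + 3*k^2 - 4*6^(1/3)*(-9*k^2 + sqrt(3)*sqrt(27*k^4 + 8192))^(1/3) + 64*6^(2/3)/(-9*k^2 + sqrt(3)*sqrt(27*k^4 + 8192))^(1/3)))/24) + C2*exp(a*(-3*k + sqrt(3)*sqrt(3*k^2 + 8*6^(1/3)*(-9*k^2 + sqrt(3)*sqrt(27*k^4 + 8192))^(1/3) - 128*6^(2/3)/(-9*k^2 + sqrt(3)*sqrt(27*k^4 + 8192))^(1/3)) - sqrt(6)*sqrt(-3*sqrt(3)*k^3/sqrt(3*k^2 + 8*6^(1/3)*(-9*k^2 + sqrt(3)*sqrt(27*k^4 + 8192))^(1/3) - 128*6^(2/3)/(-9*k^2 + sqrt(3)*sqrt(27*k^4 + 8192))^(1/3)) + 3*k^2 - 4*6^(1/3)*(-9*k^2 + sqrt(3)*sqrt(27*k^4 + 8192))^(1/3) + 64*6^(2/3)/(-9*k^2 + sqrt(3)*sqrt(27*k^4 + 8192))^(1/3)))/24) + C3*exp(a*(-3*k + sqrt(3)*sqrt(3*k^2 + 8*6^(1/3)*(-9*k^2 + sqrt(3)*sqrt(27*k^4 + 8192))^(1/3) - 128*6^(2/3)/(-9*k^2 + sqrt(3)*sqrt(27*k^4 + 8192))^(1/3)) + sqrt(6)*sqrt(-3*sqrt(3)*k^3/sqrt(3*k^2 + 8*6^(1/3)*(-9*k^2 + sqrt(3)*sqrt(27*k^4 + 8192))^(1/3) - 128*6^(2/3)/(-9*k^2 + sqrt(3)*sqrt(27*k^4 + 8192))^(1/3)) + 3*k^2 - 4*6^(1/3)*(-9*k^2 + sqrt(3)*sqrt(27*k^4 + 8192))^(1/3) + 64*6^(2/3)/(-9*k^2 + sqrt(3)*sqrt(27*k^4 + 8192))^(1/3)))/24) + C4*exp(-a*(3*k + sqrt(3)*sqrt(3*k^2 + 8*6^(1/3)*(-9*k^2 + sqrt(3)*sqrt(27*k^4 + 8192))^(1/3) - 128*6^(2/3)/(-9*k^2 + sqrt(3)*sqrt(27*k^4 + 8192))^(1/3)) + sqrt(6)*sqrt(3*sqrt(3)*k^3/sqrt(3*k^2 + 8*6^(1/3)*(-9*k^2 + sqrt(3)*sqrt(27*k^4 + 8192))^(1/3) - 128*6^(2/3)/(-9*k^2 + sqrt(3)*sqrt(27*k^4 + 8192))^(1/3)) + 3*k^2 - 4*6^(1/3)*(-9*k^2 + sqrt(3)*sqrt(27*k^4 + 8192))^(1/3) + 64*6^(2/3)/(-9*k^2 + sqrt(3)*sqrt(27*k^4 + 8192))^(1/3)))/24)


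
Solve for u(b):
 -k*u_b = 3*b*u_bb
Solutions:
 u(b) = C1 + b^(1 - re(k)/3)*(C2*sin(log(b)*Abs(im(k))/3) + C3*cos(log(b)*im(k)/3))


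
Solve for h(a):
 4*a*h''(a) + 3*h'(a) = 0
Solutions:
 h(a) = C1 + C2*a^(1/4)
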